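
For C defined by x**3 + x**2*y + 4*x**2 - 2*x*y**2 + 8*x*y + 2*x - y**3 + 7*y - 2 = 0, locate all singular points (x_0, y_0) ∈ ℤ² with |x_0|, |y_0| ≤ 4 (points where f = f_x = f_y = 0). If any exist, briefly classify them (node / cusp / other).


Singular points: {(-2, 1)}; classification: node.

Compute partial derivatives:
  f_x = 3*x**2 + 2*x*y + 8*x - 2*y**2 + 8*y + 2.
  f_y = x**2 - 4*x*y + 8*x - 3*y**2 + 7.
Scan x_0 ∈ {−4, ..., 4}. For each x_0, f_y(x_0, y) is a polynomial in y; find its integer roots y ∈ {−4, ..., 4}, then test f_x and f at those candidates.
  x = -4: f_y(-4, y) = -3*y**2 + 16*y - 9; no integer root y with |y| ≤ 4.
  x = -3: f_y(-3, y) = -3*y**2 + 12*y - 8; no integer root y with |y| ≤ 4.
  x = -2: f_y(-2, y) = -3*y**2 + 8*y - 5; vanishes at y ∈ {1}. (-2, 1): f_x = 0, f = 0 — SINGULAR.
  x = -1: f_y(-1, y) = -3*y**2 + 4*y; vanishes at y ∈ {0}. (-1, 0): f_x = -3 ≠ 0.
  x = 0: f_y(0, y) = 7 - 3*y**2; no integer root y with |y| ≤ 4.
  x = 1: f_y(1, y) = -3*y**2 - 4*y + 16; no integer root y with |y| ≤ 4.
  x = 2: f_y(2, y) = -3*y**2 - 8*y + 27; no integer root y with |y| ≤ 4.
  x = 3: f_y(3, y) = -3*y**2 - 12*y + 40; no integer root y with |y| ≤ 4.
  x = 4: f_y(4, y) = -3*y**2 - 16*y + 55; no integer root y with |y| ≤ 4.
Only singular point on the grid: (-2, 1).
Classify: substitute x = -2 + u, y = 1 + v and expand: f = u**3 + u**2*v - u**2 - 2*u*v**2 - v**3 + v**2.
No constant or linear terms (consistent with a singular point). Quadratic part: -u**2 + v**2. Cubic part: u**3 + u**2*v - 2*u*v**2 - v**3.
The quadratic part v**2 - u**2 = (v − u)(v + u) splits into two distinct linear factors, so there are two distinct tangent lines y − 1 = ±(x − -2) — this is a node (ordinary double point).
Classification: node.


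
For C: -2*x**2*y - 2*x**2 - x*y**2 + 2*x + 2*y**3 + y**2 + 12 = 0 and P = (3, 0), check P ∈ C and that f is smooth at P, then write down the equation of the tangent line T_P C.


Tangent line at P: -10*x - 18*y + 30 = 0.

Step 1: f(3, 0) = 0, so P lies on C.
Step 2: partial derivatives
  f_x(x, y) = -4*x*y - 4*x - y**2 + 2, f_y(x, y) = -2*x**2 - 2*x*y + 6*y**2 + 2*y.
  f_x(P) = -10, f_y(P) = -18 (gradient nonzero, so P is smooth).
Step 3: tangent line at P: -10·(x − 3) + -18·(y − 0) = 0.
Expanding: -10*x - 18*y + 30 = 0.


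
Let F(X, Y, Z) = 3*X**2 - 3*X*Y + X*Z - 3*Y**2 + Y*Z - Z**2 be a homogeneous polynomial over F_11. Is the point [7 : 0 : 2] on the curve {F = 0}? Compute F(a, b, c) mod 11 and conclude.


F(7,0,2) ≡ 3 (mod 11); P is NOT on the curve.

Evaluate F(7, 0, 2) term-by-term (mod 11).
  3*X**2 ↦ 3·49·1·1 = 147
  -3*X*Y ↦ -3·7·0·1 = 0
  X*Z ↦ 1·7·1·2 = 14
  -3*Y**2 ↦ -3·1·0·1 = 0
  Y*Z ↦ 1·1·0·2 = 0
  -Z**2 ↦ -1·1·1·4 = -4
Sum: F(7, 0, 2) = (147) + (0) + (14) + (0) + (0) + (-4) = 157.
Reducing mod 11: 157 ≡ 3 (mod 11).
Since F(a, b, c) ≡ 3 ≠ 0 (mod 11), P does NOT lie on the curve.


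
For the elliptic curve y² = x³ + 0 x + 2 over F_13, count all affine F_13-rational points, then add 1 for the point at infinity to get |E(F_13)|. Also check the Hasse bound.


Affine points = {(1, 4), (1, 9), (2, 6), (2, 7), (3, 4), (3, 9), (4, 1), (4, 12), (5, 6), (5, 7), (6, 6), (6, 7), (9, 4), (9, 9), (10, 1), (10, 12), (12, 1), (12, 12)}; affine count = 18; |E(F_13)| = 19.

Discriminant check: Δ ∝ 4a³ + 27b² = 4·0³ + 27·2² = 4·0 + 27·4 ≡ 4 (mod 13). Nonzero ⇒ E is nonsingular.
For each x ∈ F_13, compute rhs = x³ + 0·x + 2 mod 13, then count y ∈ F_13 with y² ≡ rhs.
  x = 0: rhs = 2, matching y values: none (0 points).
  x = 1: rhs = 3, matching y values: 4, 9 (2 points).
  x = 2: rhs = 10, matching y values: 6, 7 (2 points).
  x = 3: rhs = 3, matching y values: 4, 9 (2 points).
  x = 4: rhs = 1, matching y values: 1, 12 (2 points).
  x = 5: rhs = 10, matching y values: 6, 7 (2 points).
  x = 6: rhs = 10, matching y values: 6, 7 (2 points).
  x = 7: rhs = 7, matching y values: none (0 points).
  x = 8: rhs = 7, matching y values: none (0 points).
  x = 9: rhs = 3, matching y values: 4, 9 (2 points).
  x = 10: rhs = 1, matching y values: 1, 12 (2 points).
  x = 11: rhs = 7, matching y values: none (0 points).
  x = 12: rhs = 1, matching y values: 1, 12 (2 points).
Total affine count: 18.
Full point count |E(F_13)| = 18 + 1 = 19.
Hasse bound: |19 − (13+1)| = |5| = 5 ≤ 2√13 ≈ 7.2111 ✓.


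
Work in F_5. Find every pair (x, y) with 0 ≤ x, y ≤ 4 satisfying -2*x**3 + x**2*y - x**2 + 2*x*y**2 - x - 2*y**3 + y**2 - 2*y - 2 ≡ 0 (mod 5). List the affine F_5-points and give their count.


Affine F_5-points: {(0, 1), (1, 4), (4, 0)}; count = 3.

For each of the 25 pairs (x, y) ∈ F_5², evaluate f(x, y) mod 5. Record the zeros.
  x = 0: [0↦3, 1↦0, 2↦2, 3↦2, 4↦3]  zeros at y ∈ {1}
  x = 1: [0↦4, 1↦4, 2↦3, 3↦4, 4↦0]  zeros at y ∈ {4}
  x = 2: [0↦1, 1↦1, 2↦4, 3↦3, 4↦1]  zeros at y ∈ ∅
  x = 3: [0↦2, 1↦4, 2↦3, 3↦2, 4↦4]  zeros at y ∈ ∅
  x = 4: [0↦0, 1↦1, 2↦3, 3↦4, 4↦2]  zeros at y ∈ {0}
Collecting zeros: affine points = {(0, 1), (1, 4), (4, 0)}.
Total count |C(F_5)_aff| = 3.


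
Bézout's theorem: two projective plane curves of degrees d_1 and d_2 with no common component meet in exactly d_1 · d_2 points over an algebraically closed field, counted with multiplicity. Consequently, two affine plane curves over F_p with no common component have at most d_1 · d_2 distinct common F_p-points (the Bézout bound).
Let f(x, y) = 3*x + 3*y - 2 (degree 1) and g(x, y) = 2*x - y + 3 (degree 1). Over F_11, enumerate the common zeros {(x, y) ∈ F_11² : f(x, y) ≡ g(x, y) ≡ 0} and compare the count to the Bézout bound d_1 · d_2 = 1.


Common zeros: {(9, 10)}; count = 1; Bézout bound = 1.

deg(f) = 1, deg(g) = 1, so Bézout bound = 1.
Scan x ∈ F_11. For each x, list the y ∈ F_11 with f(x, y) ≡ 0 and those with g(x, y) ≡ 0 (mod 11); the common zeros in that column are the intersection.
  x = 0: f ≡ 0 at y ∈ {8}; g ≡ 0 at y ∈ {3}; common: ∅.
  x = 1: f ≡ 0 at y ∈ {7}; g ≡ 0 at y ∈ {5}; common: ∅.
  x = 2: f ≡ 0 at y ∈ {6}; g ≡ 0 at y ∈ {7}; common: ∅.
  x = 3: f ≡ 0 at y ∈ {5}; g ≡ 0 at y ∈ {9}; common: ∅.
  x = 4: f ≡ 0 at y ∈ {4}; g ≡ 0 at y ∈ {0}; common: ∅.
  x = 5: f ≡ 0 at y ∈ {3}; g ≡ 0 at y ∈ {2}; common: ∅.
  x = 6: f ≡ 0 at y ∈ {2}; g ≡ 0 at y ∈ {4}; common: ∅.
  x = 7: f ≡ 0 at y ∈ {1}; g ≡ 0 at y ∈ {6}; common: ∅.
  x = 8: f ≡ 0 at y ∈ {0}; g ≡ 0 at y ∈ {8}; common: ∅.
  x = 9: f ≡ 0 at y ∈ {10}; g ≡ 0 at y ∈ {10}; common: {10}.
  x = 10: f ≡ 0 at y ∈ {9}; g ≡ 0 at y ∈ {1}; common: ∅.
Collecting: common zeros = {(9, 10)}, so the count is 1.
Comparison with the Bézout bound: 1 ≤ 1 = deg(f)·deg(g), as expected for curves with no common component (the bound is attained).


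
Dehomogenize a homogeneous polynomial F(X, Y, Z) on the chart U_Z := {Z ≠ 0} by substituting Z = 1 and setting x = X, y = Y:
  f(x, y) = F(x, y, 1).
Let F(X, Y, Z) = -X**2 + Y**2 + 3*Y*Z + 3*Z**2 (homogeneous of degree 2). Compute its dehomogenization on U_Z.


f(x, y) = -x**2 + y**2 + 3*y + 3

On U_Z we set Z = 1. Each monomial c·X^i·Y^j·Z^k in F becomes c·x^i·y^j·1^k = c·x^i·y^j.
Substituting Z = 1: F(X, Y, 1) = -x**2 + y**2 + 3*y + 3.
Note: deg(f) ≤ deg(F) = 2; strict inequality happens when F is divisible by Z (lost terms).


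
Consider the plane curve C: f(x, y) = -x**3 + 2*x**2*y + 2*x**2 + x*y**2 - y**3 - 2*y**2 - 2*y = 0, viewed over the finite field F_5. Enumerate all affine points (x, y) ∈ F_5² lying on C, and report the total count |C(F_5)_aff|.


Affine F_5-points: {(0, 0), (0, 1), (0, 2), (1, 3), (2, 0), (2, 1), (2, 4)}; count = 7.

For each of the 25 pairs (x, y) ∈ F_5², evaluate f(x, y) mod 5. Record the zeros.
  x = 0: [0↦0, 1↦0, 2↦0, 3↦4, 4↦1]  zeros at y ∈ {0, 1, 2}
  x = 1: [0↦1, 1↦4, 2↦4, 3↦0, 4↦1]  zeros at y ∈ {3}
  x = 2: [0↦0, 1↦0, 2↦4, 3↦1, 4↦0]  zeros at y ∈ {0, 1, 4}
  x = 3: [0↦1, 1↦2, 2↦4, 3↦1, 4↦2]  zeros at y ∈ ∅
  x = 4: [0↦3, 1↦4, 2↦3, 3↦4, 4↦1]  zeros at y ∈ ∅
Collecting zeros: affine points = {(0, 0), (0, 1), (0, 2), (1, 3), (2, 0), (2, 1), (2, 4)}.
Total count |C(F_5)_aff| = 7.


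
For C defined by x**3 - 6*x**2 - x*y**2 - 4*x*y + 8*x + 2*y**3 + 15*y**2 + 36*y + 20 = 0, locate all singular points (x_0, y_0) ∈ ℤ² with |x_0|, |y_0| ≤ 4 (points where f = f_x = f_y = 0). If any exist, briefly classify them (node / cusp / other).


Singular points: {(2, -2)}; classification: cusp.

Compute partial derivatives:
  f_x = 3*x**2 - 12*x - y**2 - 4*y + 8.
  f_y = -2*x*y - 4*x + 6*y**2 + 30*y + 36.
Scan x_0 ∈ {−4, ..., 4}. For each x_0, f_y(x_0, y) is a polynomial in y; find its integer roots y ∈ {−4, ..., 4}, then test f_x and f at those candidates.
  x = -4: f_y(-4, y) = 6*y**2 + 38*y + 52; vanishes at y ∈ {-2}. (-4, -2): f_x = 108 ≠ 0.
  x = -3: f_y(-3, y) = 6*y**2 + 36*y + 48; vanishes at y ∈ {-4, -2}. (-3, -4): f_x = 71 ≠ 0; (-3, -2): f_x = 75 ≠ 0.
  x = -2: f_y(-2, y) = 6*y**2 + 34*y + 44; vanishes at y ∈ {-2}. (-2, -2): f_x = 48 ≠ 0.
  x = -1: f_y(-1, y) = 6*y**2 + 32*y + 40; vanishes at y ∈ {-2}. (-1, -2): f_x = 27 ≠ 0.
  x = 0: f_y(0, y) = 6*y**2 + 30*y + 36; vanishes at y ∈ {-3, -2}. (0, -3): f_x = 11 ≠ 0; (0, -2): f_x = 12 ≠ 0.
  x = 1: f_y(1, y) = 6*y**2 + 28*y + 32; vanishes at y ∈ {-2}. (1, -2): f_x = 3 ≠ 0.
  x = 2: f_y(2, y) = 6*y**2 + 26*y + 28; vanishes at y ∈ {-2}. (2, -2): f_x = 0, f = 0 — SINGULAR.
  x = 3: f_y(3, y) = 6*y**2 + 24*y + 24; vanishes at y ∈ {-2}. (3, -2): f_x = 3 ≠ 0.
  x = 4: f_y(4, y) = 6*y**2 + 22*y + 20; vanishes at y ∈ {-2}. (4, -2): f_x = 12 ≠ 0.
Only singular point on the grid: (2, -2).
Classify: substitute x = 2 + u, y = -2 + v and expand: f = u**3 - u*v**2 + 2*v**3 + v**2.
No constant or linear terms (consistent with a singular point). Quadratic part: v**2. Cubic part: u**3 - u*v**2 + 2*v**3.
The quadratic part v**2 is a perfect square, so there is a single (double) tangent line v = 0, i.e. y = -2. Restricting the cubic part to that line (v = 0) leaves u**3 ≠ 0, so f is not divisible by v and the branch is v² ≈ -u**3 to lowest order — this is a cusp.
Classification: cusp.


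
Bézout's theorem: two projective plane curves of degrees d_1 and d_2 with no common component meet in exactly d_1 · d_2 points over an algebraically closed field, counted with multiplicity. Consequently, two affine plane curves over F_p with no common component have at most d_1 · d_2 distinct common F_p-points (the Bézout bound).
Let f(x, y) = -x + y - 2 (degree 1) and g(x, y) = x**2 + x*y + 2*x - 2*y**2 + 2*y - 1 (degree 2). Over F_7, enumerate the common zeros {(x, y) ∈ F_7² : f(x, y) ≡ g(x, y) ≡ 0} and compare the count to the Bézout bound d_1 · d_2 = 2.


Common zeros: {(1, 3)}; count = 1; Bézout bound = 2.

deg(f) = 1, deg(g) = 2, so Bézout bound = 2.
Scan x ∈ F_7. For each x, list the y ∈ F_7 with f(x, y) ≡ 0 and those with g(x, y) ≡ 0 (mod 7); the common zeros in that column are the intersection.
  x = 0: f ≡ 0 at y ∈ {2}; g ≡ 0 at y ∈ ∅; common: ∅.
  x = 1: f ≡ 0 at y ∈ {3}; g ≡ 0 at y ∈ {2, 3}; common: {3}.
  x = 2: f ≡ 0 at y ∈ {4}; g ≡ 0 at y ∈ {0, 2}; common: ∅.
  x = 3: f ≡ 0 at y ∈ {5}; g ≡ 0 at y ∈ {0, 6}; common: ∅.
  x = 4: f ≡ 0 at y ∈ {6}; g ≡ 0 at y ∈ ∅; common: ∅.
  x = 5: f ≡ 0 at y ∈ {0}; g ≡ 0 at y ∈ ∅; common: ∅.
  x = 6: f ≡ 0 at y ∈ {1}; g ≡ 0 at y ∈ ∅; common: ∅.
Collecting: common zeros = {(1, 3)}, so the count is 1.
Comparison with the Bézout bound: 1 ≤ 2 = deg(f)·deg(g), as expected for curves with no common component (the affine F_7-count falls short of the bound because intersections may lie at infinity, over extension fields, or carry multiplicity).


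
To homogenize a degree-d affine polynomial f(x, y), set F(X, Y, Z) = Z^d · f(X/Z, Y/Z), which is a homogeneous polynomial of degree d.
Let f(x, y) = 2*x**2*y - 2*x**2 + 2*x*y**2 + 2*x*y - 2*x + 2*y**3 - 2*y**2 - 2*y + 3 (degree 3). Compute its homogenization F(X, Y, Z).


F(X, Y, Z) = 2*X**2*Y - 2*X**2*Z + 2*X*Y**2 + 2*X*Y*Z - 2*X*Z**2 + 2*Y**3 - 2*Y**2*Z - 2*Y*Z**2 + 3*Z**3

deg(f) = 3.
Substitute x = X/Z, y = Y/Z into f, then multiply by Z^3.
  monomial 2·x^2·y^1 ↦ 2·X^2·Y^1·Z^0.
  monomial -2·x^2·y^0 ↦ -2·X^2·Y^0·Z^1.
  monomial 2·x^1·y^2 ↦ 2·X^1·Y^2·Z^0.
  monomial 2·x^1·y^1 ↦ 2·X^1·Y^1·Z^1.
  monomial -2·x^1·y^0 ↦ -2·X^1·Y^0·Z^2.
  monomial 2·x^0·y^3 ↦ 2·X^0·Y^3·Z^0.
  monomial -2·x^0·y^2 ↦ -2·X^0·Y^2·Z^1.
  monomial -2·x^0·y^1 ↦ -2·X^0·Y^1·Z^2.
  monomial 3·x^0·y^0 ↦ 3·X^0·Y^0·Z^3.
Collecting: F(X, Y, Z) = 2*X**2*Y - 2*X**2*Z + 2*X*Y**2 + 2*X*Y*Z - 2*X*Z**2 + 2*Y**3 - 2*Y**2*Z - 2*Y*Z**2 + 3*Z**3.


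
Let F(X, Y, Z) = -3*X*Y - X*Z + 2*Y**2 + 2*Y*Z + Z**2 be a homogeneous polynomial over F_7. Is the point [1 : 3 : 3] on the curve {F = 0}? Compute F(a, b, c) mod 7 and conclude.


F(1,3,3) ≡ 5 (mod 7); P is NOT on the curve.

Evaluate F(1, 3, 3) term-by-term (mod 7).
  -3*X*Y ↦ -3·1·3·1 = -9
  -X*Z ↦ -1·1·1·3 = -3
  2*Y**2 ↦ 2·1·9·1 = 18
  2*Y*Z ↦ 2·1·3·3 = 18
  Z**2 ↦ 1·1·1·9 = 9
Sum: F(1, 3, 3) = (-9) + (-3) + (18) + (18) + (9) = 33.
Reducing mod 7: 33 ≡ 5 (mod 7).
Since F(a, b, c) ≡ 5 ≠ 0 (mod 7), P does NOT lie on the curve.


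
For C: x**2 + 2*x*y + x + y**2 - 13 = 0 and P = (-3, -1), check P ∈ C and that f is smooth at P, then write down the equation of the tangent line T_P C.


Tangent line at P: -7*x - 8*y - 29 = 0.

Step 1: f(-3, -1) = 0, so P lies on C.
Step 2: partial derivatives
  f_x(x, y) = 2*x + 2*y + 1, f_y(x, y) = 2*x + 2*y.
  f_x(P) = -7, f_y(P) = -8 (gradient nonzero, so P is smooth).
Step 3: tangent line at P: -7·(x − -3) + -8·(y − -1) = 0.
Expanding: -7*x - 8*y - 29 = 0.


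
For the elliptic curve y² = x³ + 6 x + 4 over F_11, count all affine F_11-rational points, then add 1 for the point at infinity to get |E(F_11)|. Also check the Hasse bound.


Affine points = {(0, 2), (0, 9), (1, 0), (3, 4), (3, 7), (4, 2), (4, 9), (5, 4), (5, 7), (6, 5), (6, 6), (7, 2), (7, 9), (8, 5), (8, 6)}; affine count = 15; |E(F_11)| = 16.

Discriminant check: Δ ∝ 4a³ + 27b² = 4·6³ + 27·4² = 4·216 + 27·16 ≡ 9 (mod 11). Nonzero ⇒ E is nonsingular.
For each x ∈ F_11, compute rhs = x³ + 6·x + 4 mod 11, then count y ∈ F_11 with y² ≡ rhs.
  x = 0: rhs = 4, matching y values: 2, 9 (2 points).
  x = 1: rhs = 0, matching y values: 0 (1 points).
  x = 2: rhs = 2, matching y values: none (0 points).
  x = 3: rhs = 5, matching y values: 4, 7 (2 points).
  x = 4: rhs = 4, matching y values: 2, 9 (2 points).
  x = 5: rhs = 5, matching y values: 4, 7 (2 points).
  x = 6: rhs = 3, matching y values: 5, 6 (2 points).
  x = 7: rhs = 4, matching y values: 2, 9 (2 points).
  x = 8: rhs = 3, matching y values: 5, 6 (2 points).
  x = 9: rhs = 6, matching y values: none (0 points).
  x = 10: rhs = 8, matching y values: none (0 points).
Total affine count: 15.
Full point count |E(F_11)| = 15 + 1 = 16.
Hasse bound: |16 − (11+1)| = |4| = 4 ≤ 2√11 ≈ 6.6332 ✓.


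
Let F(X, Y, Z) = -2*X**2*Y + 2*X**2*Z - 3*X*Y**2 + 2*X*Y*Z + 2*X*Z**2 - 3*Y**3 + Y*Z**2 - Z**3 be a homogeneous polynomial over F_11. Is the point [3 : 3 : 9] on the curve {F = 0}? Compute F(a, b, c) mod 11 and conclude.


F(3,3,9) ≡ 9 (mod 11); P is NOT on the curve.

Evaluate F(3, 3, 9) term-by-term (mod 11).
  -2*X**2*Y ↦ -2·9·3·1 = -54
  2*X**2*Z ↦ 2·9·1·9 = 162
  -3*X*Y**2 ↦ -3·3·9·1 = -81
  2*X*Y*Z ↦ 2·3·3·9 = 162
  2*X*Z**2 ↦ 2·3·1·81 = 486
  -3*Y**3 ↦ -3·1·27·1 = -81
  Y*Z**2 ↦ 1·1·3·81 = 243
  -Z**3 ↦ -1·1·1·729 = -729
Sum: F(3, 3, 9) = (-54) + (162) + (-81) + (162) + (486) + (-81) + (243) + (-729) = 108.
Reducing mod 11: 108 ≡ 9 (mod 11).
Since F(a, b, c) ≡ 9 ≠ 0 (mod 11), P does NOT lie on the curve.


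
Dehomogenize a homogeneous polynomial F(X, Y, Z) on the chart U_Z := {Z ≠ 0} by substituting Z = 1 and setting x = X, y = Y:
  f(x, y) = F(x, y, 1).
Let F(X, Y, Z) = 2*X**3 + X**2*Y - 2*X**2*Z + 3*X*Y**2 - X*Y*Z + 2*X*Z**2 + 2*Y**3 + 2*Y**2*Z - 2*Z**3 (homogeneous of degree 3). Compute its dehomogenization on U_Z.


f(x, y) = 2*x**3 + x**2*y - 2*x**2 + 3*x*y**2 - x*y + 2*x + 2*y**3 + 2*y**2 - 2

On U_Z we set Z = 1. Each monomial c·X^i·Y^j·Z^k in F becomes c·x^i·y^j·1^k = c·x^i·y^j.
Substituting Z = 1: F(X, Y, 1) = 2*x**3 + x**2*y - 2*x**2 + 3*x*y**2 - x*y + 2*x + 2*y**3 + 2*y**2 - 2.
Note: deg(f) ≤ deg(F) = 3; strict inequality happens when F is divisible by Z (lost terms).


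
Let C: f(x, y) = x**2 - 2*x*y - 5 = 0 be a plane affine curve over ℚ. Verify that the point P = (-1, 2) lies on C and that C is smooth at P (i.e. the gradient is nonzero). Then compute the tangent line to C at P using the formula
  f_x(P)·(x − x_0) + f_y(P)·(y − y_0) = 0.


Tangent line at P: -6*x + 2*y - 10 = 0.

Step 1: f(-1, 2) = 0, so P lies on C.
Step 2: partial derivatives
  f_x(x, y) = 2*x - 2*y, f_y(x, y) = -2*x.
  f_x(P) = -6, f_y(P) = 2 (gradient nonzero, so P is smooth).
Step 3: tangent line at P: -6·(x − -1) + 2·(y − 2) = 0.
Expanding: -6*x + 2*y - 10 = 0.


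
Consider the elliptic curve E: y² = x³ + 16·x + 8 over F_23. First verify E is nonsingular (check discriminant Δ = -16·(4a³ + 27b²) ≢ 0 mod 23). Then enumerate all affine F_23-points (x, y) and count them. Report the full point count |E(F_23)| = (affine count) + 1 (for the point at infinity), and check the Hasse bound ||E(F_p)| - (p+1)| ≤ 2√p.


Affine points = {(0, 10), (0, 13), (1, 5), (1, 18), (2, 5), (2, 18), (5, 11), (5, 12), (7, 7), (7, 16), (8, 2), (8, 21), (10, 8), (10, 15), (14, 3), (14, 20), (15, 9), (15, 14), (16, 6), (16, 17), (17, 8), (17, 15), (19, 8), (19, 15), (20, 5), (20, 18)}; affine count = 26; |E(F_23)| = 27.

Discriminant check: Δ ∝ 4a³ + 27b² = 4·16³ + 27·8² = 4·4096 + 27·64 ≡ 11 (mod 23). Nonzero ⇒ E is nonsingular.
For each x ∈ F_23, compute rhs = x³ + 16·x + 8 mod 23, then count y ∈ F_23 with y² ≡ rhs.
  x = 0: rhs = 8, matching y values: 10, 13 (2 points).
  x = 1: rhs = 2, matching y values: 5, 18 (2 points).
  x = 2: rhs = 2, matching y values: 5, 18 (2 points).
  x = 3: rhs = 14, matching y values: none (0 points).
  x = 4: rhs = 21, matching y values: none (0 points).
  x = 5: rhs = 6, matching y values: 11, 12 (2 points).
  x = 6: rhs = 21, matching y values: none (0 points).
  x = 7: rhs = 3, matching y values: 7, 16 (2 points).
  x = 8: rhs = 4, matching y values: 2, 21 (2 points).
  x = 9: rhs = 7, matching y values: none (0 points).
  x = 10: rhs = 18, matching y values: 8, 15 (2 points).
  x = 11: rhs = 20, matching y values: none (0 points).
  x = 12: rhs = 19, matching y values: none (0 points).
  x = 13: rhs = 21, matching y values: none (0 points).
  x = 14: rhs = 9, matching y values: 3, 20 (2 points).
  x = 15: rhs = 12, matching y values: 9, 14 (2 points).
  x = 16: rhs = 13, matching y values: 6, 17 (2 points).
  x = 17: rhs = 18, matching y values: 8, 15 (2 points).
  x = 18: rhs = 10, matching y values: none (0 points).
  x = 19: rhs = 18, matching y values: 8, 15 (2 points).
  x = 20: rhs = 2, matching y values: 5, 18 (2 points).
  x = 21: rhs = 14, matching y values: none (0 points).
  x = 22: rhs = 14, matching y values: none (0 points).
Total affine count: 26.
Full point count |E(F_23)| = 26 + 1 = 27.
Hasse bound: |27 − (23+1)| = |3| = 3 ≤ 2√23 ≈ 9.5917 ✓.


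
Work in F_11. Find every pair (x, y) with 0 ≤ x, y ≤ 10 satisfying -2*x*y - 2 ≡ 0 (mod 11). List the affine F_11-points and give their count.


Affine F_11-points: {(1, 10), (2, 5), (3, 7), (4, 8), (5, 2), (6, 9), (7, 3), (8, 4), (9, 6), (10, 1)}; count = 10.

For each of the 121 pairs (x, y) ∈ F_11², evaluate f(x, y) mod 11. Record the zeros.
  x = 0: [0↦9, 1↦9, 2↦9, 3↦9, 4↦9, 5↦9, 6↦9, 7↦9, 8↦9, 9↦9, 10↦9]  zeros at y ∈ ∅
  x = 1: [0↦9, 1↦7, 2↦5, 3↦3, 4↦1, 5↦10, 6↦8, 7↦6, 8↦4, 9↦2, 10↦0]  zeros at y ∈ {10}
  x = 2: [0↦9, 1↦5, 2↦1, 3↦8, 4↦4, 5↦0, 6↦7, 7↦3, 8↦10, 9↦6, 10↦2]  zeros at y ∈ {5}
  x = 3: [0↦9, 1↦3, 2↦8, 3↦2, 4↦7, 5↦1, 6↦6, 7↦0, 8↦5, 9↦10, 10↦4]  zeros at y ∈ {7}
  x = 4: [0↦9, 1↦1, 2↦4, 3↦7, 4↦10, 5↦2, 6↦5, 7↦8, 8↦0, 9↦3, 10↦6]  zeros at y ∈ {8}
  x = 5: [0↦9, 1↦10, 2↦0, 3↦1, 4↦2, 5↦3, 6↦4, 7↦5, 8↦6, 9↦7, 10↦8]  zeros at y ∈ {2}
  x = 6: [0↦9, 1↦8, 2↦7, 3↦6, 4↦5, 5↦4, 6↦3, 7↦2, 8↦1, 9↦0, 10↦10]  zeros at y ∈ {9}
  x = 7: [0↦9, 1↦6, 2↦3, 3↦0, 4↦8, 5↦5, 6↦2, 7↦10, 8↦7, 9↦4, 10↦1]  zeros at y ∈ {3}
  x = 8: [0↦9, 1↦4, 2↦10, 3↦5, 4↦0, 5↦6, 6↦1, 7↦7, 8↦2, 9↦8, 10↦3]  zeros at y ∈ {4}
  x = 9: [0↦9, 1↦2, 2↦6, 3↦10, 4↦3, 5↦7, 6↦0, 7↦4, 8↦8, 9↦1, 10↦5]  zeros at y ∈ {6}
  x = 10: [0↦9, 1↦0, 2↦2, 3↦4, 4↦6, 5↦8, 6↦10, 7↦1, 8↦3, 9↦5, 10↦7]  zeros at y ∈ {1}
Collecting zeros: affine points = {(1, 10), (2, 5), (3, 7), (4, 8), (5, 2), (6, 9), (7, 3), (8, 4), (9, 6), (10, 1)}.
Total count |C(F_11)_aff| = 10.


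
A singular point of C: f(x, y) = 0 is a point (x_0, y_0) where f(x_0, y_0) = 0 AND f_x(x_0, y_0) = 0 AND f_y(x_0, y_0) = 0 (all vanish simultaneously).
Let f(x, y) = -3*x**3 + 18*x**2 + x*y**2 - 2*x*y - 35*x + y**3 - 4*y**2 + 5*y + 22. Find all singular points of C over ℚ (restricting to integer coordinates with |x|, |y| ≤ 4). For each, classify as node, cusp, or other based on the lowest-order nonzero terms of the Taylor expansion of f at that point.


Singular points: {(2, 1)}; classification: cusp.

Compute partial derivatives:
  f_x = -9*x**2 + 36*x + y**2 - 2*y - 35.
  f_y = 2*x*y - 2*x + 3*y**2 - 8*y + 5.
Scan x_0 ∈ {−4, ..., 4}. For each x_0, f_y(x_0, y) is a polynomial in y; find its integer roots y ∈ {−4, ..., 4}, then test f_x and f at those candidates.
  x = -4: f_y(-4, y) = 3*y**2 - 16*y + 13; vanishes at y ∈ {1}. (-4, 1): f_x = -324 ≠ 0.
  x = -3: f_y(-3, y) = 3*y**2 - 14*y + 11; vanishes at y ∈ {1}. (-3, 1): f_x = -225 ≠ 0.
  x = -2: f_y(-2, y) = 3*y**2 - 12*y + 9; vanishes at y ∈ {1, 3}. (-2, 1): f_x = -144 ≠ 0; (-2, 3): f_x = -140 ≠ 0.
  x = -1: f_y(-1, y) = 3*y**2 - 10*y + 7; vanishes at y ∈ {1}. (-1, 1): f_x = -81 ≠ 0.
  x = 0: f_y(0, y) = 3*y**2 - 8*y + 5; vanishes at y ∈ {1}. (0, 1): f_x = -36 ≠ 0.
  x = 1: f_y(1, y) = 3*y**2 - 6*y + 3; vanishes at y ∈ {1}. (1, 1): f_x = -9 ≠ 0.
  x = 2: f_y(2, y) = 3*y**2 - 4*y + 1; vanishes at y ∈ {1}. (2, 1): f_x = 0, f = 0 — SINGULAR.
  x = 3: f_y(3, y) = 3*y**2 - 2*y - 1; vanishes at y ∈ {1}. (3, 1): f_x = -9 ≠ 0.
  x = 4: f_y(4, y) = 3*y**2 - 3; vanishes at y ∈ {-1, 1}. (4, -1): f_x = -32 ≠ 0; (4, 1): f_x = -36 ≠ 0.
Only singular point on the grid: (2, 1).
Classify: substitute x = 2 + u, y = 1 + v and expand: f = -3*u**3 + u*v**2 + v**3 + v**2.
No constant or linear terms (consistent with a singular point). Quadratic part: v**2. Cubic part: -3*u**3 + u*v**2 + v**3.
The quadratic part v**2 is a perfect square, so there is a single (double) tangent line v = 0, i.e. y = 1. Restricting the cubic part to that line (v = 0) leaves -3*u**3 ≠ 0, so f is not divisible by v and the branch is v² ≈ 3*u**3 to lowest order — this is a cusp.
Classification: cusp.


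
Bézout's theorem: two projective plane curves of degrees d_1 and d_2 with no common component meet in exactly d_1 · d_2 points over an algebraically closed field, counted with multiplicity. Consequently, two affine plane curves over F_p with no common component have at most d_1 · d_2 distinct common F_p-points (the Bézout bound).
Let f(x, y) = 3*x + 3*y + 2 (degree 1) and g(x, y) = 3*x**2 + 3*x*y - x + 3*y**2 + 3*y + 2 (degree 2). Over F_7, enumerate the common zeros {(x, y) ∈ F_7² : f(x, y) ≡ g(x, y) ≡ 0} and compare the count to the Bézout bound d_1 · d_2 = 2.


Common zeros: {(1, 3), (2, 2)}; count = 2; Bézout bound = 2.

deg(f) = 1, deg(g) = 2, so Bézout bound = 2.
Scan x ∈ F_7. For each x, list the y ∈ F_7 with f(x, y) ≡ 0 and those with g(x, y) ≡ 0 (mod 7); the common zeros in that column are the intersection.
  x = 0: f ≡ 0 at y ∈ {4}; g ≡ 0 at y ∈ ∅; common: ∅.
  x = 1: f ≡ 0 at y ∈ {3}; g ≡ 0 at y ∈ {2, 3}; common: {3}.
  x = 2: f ≡ 0 at y ∈ {2}; g ≡ 0 at y ∈ {2}; common: {2}.
  x = 3: f ≡ 0 at y ∈ {1}; g ≡ 0 at y ∈ {5}; common: ∅.
  x = 4: f ≡ 0 at y ∈ {0}; g ≡ 0 at y ∈ {4, 5}; common: ∅.
  x = 5: f ≡ 0 at y ∈ {6}; g ≡ 0 at y ∈ ∅; common: ∅.
  x = 6: f ≡ 0 at y ∈ {5}; g ≡ 0 at y ∈ ∅; common: ∅.
Collecting: common zeros = {(1, 3), (2, 2)}, so the count is 2.
Comparison with the Bézout bound: 2 ≤ 2 = deg(f)·deg(g), as expected for curves with no common component (the bound is attained).


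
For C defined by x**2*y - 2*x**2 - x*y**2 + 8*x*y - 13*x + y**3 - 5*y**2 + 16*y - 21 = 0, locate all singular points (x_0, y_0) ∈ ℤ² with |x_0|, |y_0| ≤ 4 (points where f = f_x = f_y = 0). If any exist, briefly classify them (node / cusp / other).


Singular points: {(-3, 1)}; classification: node.

Compute partial derivatives:
  f_x = 2*x*y - 4*x - y**2 + 8*y - 13.
  f_y = x**2 - 2*x*y + 8*x + 3*y**2 - 10*y + 16.
Scan x_0 ∈ {−4, ..., 4}. For each x_0, f_y(x_0, y) is a polynomial in y; find its integer roots y ∈ {−4, ..., 4}, then test f_x and f at those candidates.
  x = -4: f_y(-4, y) = 3*y**2 - 2*y; vanishes at y ∈ {0}. (-4, 0): f_x = 3 ≠ 0.
  x = -3: f_y(-3, y) = 3*y**2 - 4*y + 1; vanishes at y ∈ {1}. (-3, 1): f_x = 0, f = 0 — SINGULAR.
  x = -2: f_y(-2, y) = 3*y**2 - 6*y + 4; no integer root y with |y| ≤ 4.
  x = -1: f_y(-1, y) = 3*y**2 - 8*y + 9; no integer root y with |y| ≤ 4.
  x = 0: f_y(0, y) = 3*y**2 - 10*y + 16; no integer root y with |y| ≤ 4.
  x = 1: f_y(1, y) = 3*y**2 - 12*y + 25; no integer root y with |y| ≤ 4.
  x = 2: f_y(2, y) = 3*y**2 - 14*y + 36; no integer root y with |y| ≤ 4.
  x = 3: f_y(3, y) = 3*y**2 - 16*y + 49; no integer root y with |y| ≤ 4.
  x = 4: f_y(4, y) = 3*y**2 - 18*y + 64; no integer root y with |y| ≤ 4.
Only singular point on the grid: (-3, 1).
Classify: substitute x = -3 + u, y = 1 + v and expand: f = u**2*v - u**2 - u*v**2 + v**3 + v**2.
No constant or linear terms (consistent with a singular point). Quadratic part: -u**2 + v**2. Cubic part: u**2*v - u*v**2 + v**3.
The quadratic part v**2 - u**2 = (v − u)(v + u) splits into two distinct linear factors, so there are two distinct tangent lines y − 1 = ±(x − -3) — this is a node (ordinary double point).
Classification: node.


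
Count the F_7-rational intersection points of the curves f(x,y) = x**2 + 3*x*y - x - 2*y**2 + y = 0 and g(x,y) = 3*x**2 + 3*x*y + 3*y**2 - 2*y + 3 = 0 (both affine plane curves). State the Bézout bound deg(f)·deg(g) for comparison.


Common zeros: {(2, 6)}; count = 1; Bézout bound = 4.

deg(f) = 2, deg(g) = 2, so Bézout bound = 4.
Scan x ∈ F_7. For each x, list the y ∈ F_7 with f(x, y) ≡ 0 and those with g(x, y) ≡ 0 (mod 7); the common zeros in that column are the intersection.
  x = 0: f ≡ 0 at y ∈ {0, 4}; g ≡ 0 at y ∈ ∅; common: ∅.
  x = 1: f ≡ 0 at y ∈ {0, 2}; g ≡ 0 at y ∈ ∅; common: ∅.
  x = 2: f ≡ 0 at y ∈ {1, 6}; g ≡ 0 at y ∈ {2, 6}; common: {6}.
  x = 3: f ≡ 0 at y ∈ {1, 4}; g ≡ 0 at y ∈ {2, 5}; common: ∅.
  x = 4: f ≡ 0 at y ∈ ∅; g ≡ 0 at y ∈ ∅; common: ∅.
  x = 5: f ≡ 0 at y ∈ ∅; g ≡ 0 at y ∈ ∅; common: ∅.
  x = 6: f ≡ 0 at y ∈ ∅; g ≡ 0 at y ∈ {5, 6}; common: ∅.
Collecting: common zeros = {(2, 6)}, so the count is 1.
Comparison with the Bézout bound: 1 ≤ 4 = deg(f)·deg(g), as expected for curves with no common component (the affine F_7-count falls short of the bound because intersections may lie at infinity, over extension fields, or carry multiplicity).


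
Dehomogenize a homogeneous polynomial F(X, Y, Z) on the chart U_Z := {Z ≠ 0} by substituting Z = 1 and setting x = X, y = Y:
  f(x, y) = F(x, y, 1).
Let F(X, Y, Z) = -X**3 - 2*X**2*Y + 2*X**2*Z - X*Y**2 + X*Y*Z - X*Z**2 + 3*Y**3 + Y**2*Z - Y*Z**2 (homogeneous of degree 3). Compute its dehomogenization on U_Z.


f(x, y) = -x**3 - 2*x**2*y + 2*x**2 - x*y**2 + x*y - x + 3*y**3 + y**2 - y

On U_Z we set Z = 1. Each monomial c·X^i·Y^j·Z^k in F becomes c·x^i·y^j·1^k = c·x^i·y^j.
Substituting Z = 1: F(X, Y, 1) = -x**3 - 2*x**2*y + 2*x**2 - x*y**2 + x*y - x + 3*y**3 + y**2 - y.
Note: deg(f) ≤ deg(F) = 3; strict inequality happens when F is divisible by Z (lost terms).


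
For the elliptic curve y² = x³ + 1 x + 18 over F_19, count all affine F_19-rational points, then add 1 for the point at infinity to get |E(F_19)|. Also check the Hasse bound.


Affine points = {(1, 1), (1, 18), (2, 3), (2, 16), (7, 8), (7, 11), (8, 5), (8, 14), (11, 7), (11, 12), (13, 9), (13, 10), (15, 8), (15, 11), (16, 8), (16, 11), (18, 4), (18, 15)}; affine count = 18; |E(F_19)| = 19.

Discriminant check: Δ ∝ 4a³ + 27b² = 4·1³ + 27·18² = 4·1 + 27·324 ≡ 12 (mod 19). Nonzero ⇒ E is nonsingular.
For each x ∈ F_19, compute rhs = x³ + 1·x + 18 mod 19, then count y ∈ F_19 with y² ≡ rhs.
  x = 0: rhs = 18, matching y values: none (0 points).
  x = 1: rhs = 1, matching y values: 1, 18 (2 points).
  x = 2: rhs = 9, matching y values: 3, 16 (2 points).
  x = 3: rhs = 10, matching y values: none (0 points).
  x = 4: rhs = 10, matching y values: none (0 points).
  x = 5: rhs = 15, matching y values: none (0 points).
  x = 6: rhs = 12, matching y values: none (0 points).
  x = 7: rhs = 7, matching y values: 8, 11 (2 points).
  x = 8: rhs = 6, matching y values: 5, 14 (2 points).
  x = 9: rhs = 15, matching y values: none (0 points).
  x = 10: rhs = 2, matching y values: none (0 points).
  x = 11: rhs = 11, matching y values: 7, 12 (2 points).
  x = 12: rhs = 10, matching y values: none (0 points).
  x = 13: rhs = 5, matching y values: 9, 10 (2 points).
  x = 14: rhs = 2, matching y values: none (0 points).
  x = 15: rhs = 7, matching y values: 8, 11 (2 points).
  x = 16: rhs = 7, matching y values: 8, 11 (2 points).
  x = 17: rhs = 8, matching y values: none (0 points).
  x = 18: rhs = 16, matching y values: 4, 15 (2 points).
Total affine count: 18.
Full point count |E(F_19)| = 18 + 1 = 19.
Hasse bound: |19 − (19+1)| = |-1| = 1 ≤ 2√19 ≈ 8.7178 ✓.


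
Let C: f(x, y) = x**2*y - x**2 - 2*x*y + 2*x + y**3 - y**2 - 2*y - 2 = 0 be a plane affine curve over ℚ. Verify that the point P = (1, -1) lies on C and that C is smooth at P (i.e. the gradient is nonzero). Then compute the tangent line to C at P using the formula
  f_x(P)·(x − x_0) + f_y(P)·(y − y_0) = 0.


Tangent line at P: 2*y + 2 = 0.

Step 1: f(1, -1) = 0, so P lies on C.
Step 2: partial derivatives
  f_x(x, y) = 2*x*y - 2*x - 2*y + 2, f_y(x, y) = x**2 - 2*x + 3*y**2 - 2*y - 2.
  f_x(P) = 0, f_y(P) = 2 (gradient nonzero, so P is smooth).
Step 3: tangent line at P: 0·(x − 1) + 2·(y − -1) = 0.
Expanding: 2*y + 2 = 0.


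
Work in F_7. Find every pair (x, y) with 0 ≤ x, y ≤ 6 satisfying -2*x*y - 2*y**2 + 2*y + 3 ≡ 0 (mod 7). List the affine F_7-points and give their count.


Affine F_7-points: {(0, 4), (2, 3), (4, 5), (4, 6), (5, 1), (5, 2)}; count = 6.

For each of the 49 pairs (x, y) ∈ F_7², evaluate f(x, y) mod 7. Record the zeros.
  x = 0: [0↦3, 1↦3, 2↦6, 3↦5, 4↦0, 5↦5, 6↦6]  zeros at y ∈ {4}
  x = 1: [0↦3, 1↦1, 2↦2, 3↦6, 4↦6, 5↦2, 6↦1]  zeros at y ∈ ∅
  x = 2: [0↦3, 1↦6, 2↦5, 3↦0, 4↦5, 5↦6, 6↦3]  zeros at y ∈ {3}
  x = 3: [0↦3, 1↦4, 2↦1, 3↦1, 4↦4, 5↦3, 6↦5]  zeros at y ∈ ∅
  x = 4: [0↦3, 1↦2, 2↦4, 3↦2, 4↦3, 5↦0, 6↦0]  zeros at y ∈ {5, 6}
  x = 5: [0↦3, 1↦0, 2↦0, 3↦3, 4↦2, 5↦4, 6↦2]  zeros at y ∈ {1, 2}
  x = 6: [0↦3, 1↦5, 2↦3, 3↦4, 4↦1, 5↦1, 6↦4]  zeros at y ∈ ∅
Collecting zeros: affine points = {(0, 4), (2, 3), (4, 5), (4, 6), (5, 1), (5, 2)}.
Total count |C(F_7)_aff| = 6.


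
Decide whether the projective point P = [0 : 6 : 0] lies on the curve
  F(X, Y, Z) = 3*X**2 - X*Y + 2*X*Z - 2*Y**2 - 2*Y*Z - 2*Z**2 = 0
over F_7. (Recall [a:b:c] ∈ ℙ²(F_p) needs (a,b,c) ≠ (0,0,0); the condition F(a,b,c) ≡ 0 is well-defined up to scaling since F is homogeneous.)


F(0,6,0) ≡ 5 (mod 7); P is NOT on the curve.

Evaluate F(0, 6, 0) term-by-term (mod 7).
  3*X**2 ↦ 3·0·1·1 = 0
  -X*Y ↦ -1·0·6·1 = 0
  2*X*Z ↦ 2·0·1·0 = 0
  -2*Y**2 ↦ -2·1·36·1 = -72
  -2*Y*Z ↦ -2·1·6·0 = 0
  -2*Z**2 ↦ -2·1·1·0 = 0
Sum: F(0, 6, 0) = (0) + (0) + (0) + (-72) + (0) + (0) = -72.
Reducing mod 7: -72 ≡ 5 (mod 7).
Since F(a, b, c) ≡ 5 ≠ 0 (mod 7), P does NOT lie on the curve.


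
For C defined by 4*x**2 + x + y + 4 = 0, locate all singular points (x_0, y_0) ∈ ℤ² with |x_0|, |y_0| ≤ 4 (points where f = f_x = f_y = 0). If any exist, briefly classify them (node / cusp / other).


No singular points in the scanned grid; C is smooth there.

Compute partial derivatives:
  f_x = 8*x + 1.
  f_y = 1.
f_y = 1 is a nonzero constant, so f_y never vanishes: no point (x, y) can satisfy f = f_x = f_y = 0. In particular no (x, y) ∈ {−4, ..., 4}² is singular; the curve is smooth.


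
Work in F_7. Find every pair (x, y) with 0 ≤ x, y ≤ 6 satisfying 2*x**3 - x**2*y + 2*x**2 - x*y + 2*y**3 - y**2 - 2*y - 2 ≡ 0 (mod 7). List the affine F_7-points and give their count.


Affine F_7-points: {(1, 3), (1, 4), (3, 0), (3, 4), (4, 2), (4, 4), (4, 5)}; count = 7.

For each of the 49 pairs (x, y) ∈ F_7², evaluate f(x, y) mod 7. Record the zeros.
  x = 0: [0↦5, 1↦4, 2↦6, 3↦2, 4↦4, 5↦3, 6↦4]  zeros at y ∈ ∅
  x = 1: [0↦2, 1↦6, 2↦6, 3↦0, 4↦0, 5↦4, 6↦3]  zeros at y ∈ {3, 4}
  x = 2: [0↦1, 1↦1, 2↦4, 3↦1, 4↦4, 5↦4, 6↦6]  zeros at y ∈ ∅
  x = 3: [0↦0, 1↦1, 2↦5, 3↦3, 4↦0, 5↦1, 6↦4]  zeros at y ∈ {0, 4}
  x = 4: [0↦4, 1↦4, 2↦0, 3↦4, 4↦0, 5↦0, 6↦2]  zeros at y ∈ {2, 4, 5}
  x = 5: [0↦4, 1↦1, 2↦1, 3↦2, 4↦2, 5↦6, 6↦5]  zeros at y ∈ ∅
  x = 6: [0↦5, 1↦4, 2↦6, 3↦2, 4↦4, 5↦3, 6↦4]  zeros at y ∈ ∅
Collecting zeros: affine points = {(1, 3), (1, 4), (3, 0), (3, 4), (4, 2), (4, 4), (4, 5)}.
Total count |C(F_7)_aff| = 7.


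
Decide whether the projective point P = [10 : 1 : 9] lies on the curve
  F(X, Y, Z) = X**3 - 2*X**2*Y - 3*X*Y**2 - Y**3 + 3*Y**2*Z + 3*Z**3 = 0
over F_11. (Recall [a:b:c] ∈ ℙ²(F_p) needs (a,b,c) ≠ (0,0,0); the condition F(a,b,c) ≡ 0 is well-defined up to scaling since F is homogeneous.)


F(10,1,9) ≡ 2 (mod 11); P is NOT on the curve.

Evaluate F(10, 1, 9) term-by-term (mod 11).
  X**3 ↦ 1·1000·1·1 = 1000
  -2*X**2*Y ↦ -2·100·1·1 = -200
  -3*X*Y**2 ↦ -3·10·1·1 = -30
  -Y**3 ↦ -1·1·1·1 = -1
  3*Y**2*Z ↦ 3·1·1·9 = 27
  3*Z**3 ↦ 3·1·1·729 = 2187
Sum: F(10, 1, 9) = (1000) + (-200) + (-30) + (-1) + (27) + (2187) = 2983.
Reducing mod 11: 2983 ≡ 2 (mod 11).
Since F(a, b, c) ≡ 2 ≠ 0 (mod 11), P does NOT lie on the curve.


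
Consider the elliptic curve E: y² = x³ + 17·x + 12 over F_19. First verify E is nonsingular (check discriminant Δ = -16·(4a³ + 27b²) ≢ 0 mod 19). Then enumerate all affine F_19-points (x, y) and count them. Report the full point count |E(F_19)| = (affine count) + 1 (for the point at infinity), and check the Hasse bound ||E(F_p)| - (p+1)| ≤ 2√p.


Affine points = {(1, 7), (1, 12), (2, 4), (2, 15), (4, 7), (4, 12), (6, 8), (6, 11), (9, 1), (9, 18), (10, 2), (10, 17), (12, 5), (12, 14), (13, 6), (13, 13), (14, 7), (14, 12)}; affine count = 18; |E(F_19)| = 19.

Discriminant check: Δ ∝ 4a³ + 27b² = 4·17³ + 27·12² = 4·4913 + 27·144 ≡ 18 (mod 19). Nonzero ⇒ E is nonsingular.
For each x ∈ F_19, compute rhs = x³ + 17·x + 12 mod 19, then count y ∈ F_19 with y² ≡ rhs.
  x = 0: rhs = 12, matching y values: none (0 points).
  x = 1: rhs = 11, matching y values: 7, 12 (2 points).
  x = 2: rhs = 16, matching y values: 4, 15 (2 points).
  x = 3: rhs = 14, matching y values: none (0 points).
  x = 4: rhs = 11, matching y values: 7, 12 (2 points).
  x = 5: rhs = 13, matching y values: none (0 points).
  x = 6: rhs = 7, matching y values: 8, 11 (2 points).
  x = 7: rhs = 18, matching y values: none (0 points).
  x = 8: rhs = 14, matching y values: none (0 points).
  x = 9: rhs = 1, matching y values: 1, 18 (2 points).
  x = 10: rhs = 4, matching y values: 2, 17 (2 points).
  x = 11: rhs = 10, matching y values: none (0 points).
  x = 12: rhs = 6, matching y values: 5, 14 (2 points).
  x = 13: rhs = 17, matching y values: 6, 13 (2 points).
  x = 14: rhs = 11, matching y values: 7, 12 (2 points).
  x = 15: rhs = 13, matching y values: none (0 points).
  x = 16: rhs = 10, matching y values: none (0 points).
  x = 17: rhs = 8, matching y values: none (0 points).
  x = 18: rhs = 13, matching y values: none (0 points).
Total affine count: 18.
Full point count |E(F_19)| = 18 + 1 = 19.
Hasse bound: |19 − (19+1)| = |-1| = 1 ≤ 2√19 ≈ 8.7178 ✓.


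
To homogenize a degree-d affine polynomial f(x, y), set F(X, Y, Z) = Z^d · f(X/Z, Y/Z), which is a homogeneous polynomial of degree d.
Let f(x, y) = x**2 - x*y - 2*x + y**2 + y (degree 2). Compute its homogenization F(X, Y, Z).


F(X, Y, Z) = X**2 - X*Y - 2*X*Z + Y**2 + Y*Z

deg(f) = 2.
Substitute x = X/Z, y = Y/Z into f, then multiply by Z^2.
  monomial 1·x^2·y^0 ↦ 1·X^2·Y^0·Z^0.
  monomial -1·x^1·y^1 ↦ -1·X^1·Y^1·Z^0.
  monomial -2·x^1·y^0 ↦ -2·X^1·Y^0·Z^1.
  monomial 1·x^0·y^2 ↦ 1·X^0·Y^2·Z^0.
  monomial 1·x^0·y^1 ↦ 1·X^0·Y^1·Z^1.
Collecting: F(X, Y, Z) = X**2 - X*Y - 2*X*Z + Y**2 + Y*Z.


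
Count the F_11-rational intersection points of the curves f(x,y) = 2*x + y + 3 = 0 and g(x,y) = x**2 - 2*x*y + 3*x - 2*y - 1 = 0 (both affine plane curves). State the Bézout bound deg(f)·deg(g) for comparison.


Common zeros: {(7, 5), (8, 3)}; count = 2; Bézout bound = 2.

deg(f) = 1, deg(g) = 2, so Bézout bound = 2.
Scan x ∈ F_11. For each x, list the y ∈ F_11 with f(x, y) ≡ 0 and those with g(x, y) ≡ 0 (mod 11); the common zeros in that column are the intersection.
  x = 0: f ≡ 0 at y ∈ {8}; g ≡ 0 at y ∈ {5}; common: ∅.
  x = 1: f ≡ 0 at y ∈ {6}; g ≡ 0 at y ∈ {9}; common: ∅.
  x = 2: f ≡ 0 at y ∈ {4}; g ≡ 0 at y ∈ {7}; common: ∅.
  x = 3: f ≡ 0 at y ∈ {2}; g ≡ 0 at y ∈ {9}; common: ∅.
  x = 4: f ≡ 0 at y ∈ {0}; g ≡ 0 at y ∈ {6}; common: ∅.
  x = 5: f ≡ 0 at y ∈ {9}; g ≡ 0 at y ∈ {6}; common: ∅.
  x = 6: f ≡ 0 at y ∈ {7}; g ≡ 0 at y ∈ {3}; common: ∅.
  x = 7: f ≡ 0 at y ∈ {5}; g ≡ 0 at y ∈ {5}; common: {5}.
  x = 8: f ≡ 0 at y ∈ {3}; g ≡ 0 at y ∈ {3}; common: {3}.
  x = 9: f ≡ 0 at y ∈ {1}; g ≡ 0 at y ∈ {7}; common: ∅.
  x = 10: f ≡ 0 at y ∈ {10}; g ≡ 0 at y ∈ ∅; common: ∅.
Collecting: common zeros = {(7, 5), (8, 3)}, so the count is 2.
Comparison with the Bézout bound: 2 ≤ 2 = deg(f)·deg(g), as expected for curves with no common component (the bound is attained).


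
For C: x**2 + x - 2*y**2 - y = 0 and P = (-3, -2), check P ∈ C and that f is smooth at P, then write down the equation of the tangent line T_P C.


Tangent line at P: -5*x + 7*y - 1 = 0.

Step 1: f(-3, -2) = 0, so P lies on C.
Step 2: partial derivatives
  f_x(x, y) = 2*x + 1, f_y(x, y) = -4*y - 1.
  f_x(P) = -5, f_y(P) = 7 (gradient nonzero, so P is smooth).
Step 3: tangent line at P: -5·(x − -3) + 7·(y − -2) = 0.
Expanding: -5*x + 7*y - 1 = 0.


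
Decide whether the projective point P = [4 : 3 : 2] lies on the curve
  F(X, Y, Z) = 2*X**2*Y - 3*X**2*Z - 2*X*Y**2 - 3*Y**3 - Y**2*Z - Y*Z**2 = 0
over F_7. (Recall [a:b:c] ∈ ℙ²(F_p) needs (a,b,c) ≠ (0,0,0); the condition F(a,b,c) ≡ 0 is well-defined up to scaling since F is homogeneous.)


F(4,3,2) ≡ 6 (mod 7); P is NOT on the curve.

Evaluate F(4, 3, 2) term-by-term (mod 7).
  2*X**2*Y ↦ 2·16·3·1 = 96
  -3*X**2*Z ↦ -3·16·1·2 = -96
  -2*X*Y**2 ↦ -2·4·9·1 = -72
  -3*Y**3 ↦ -3·1·27·1 = -81
  -Y**2*Z ↦ -1·1·9·2 = -18
  -Y*Z**2 ↦ -1·1·3·4 = -12
Sum: F(4, 3, 2) = (96) + (-96) + (-72) + (-81) + (-18) + (-12) = -183.
Reducing mod 7: -183 ≡ 6 (mod 7).
Since F(a, b, c) ≡ 6 ≠ 0 (mod 7), P does NOT lie on the curve.
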